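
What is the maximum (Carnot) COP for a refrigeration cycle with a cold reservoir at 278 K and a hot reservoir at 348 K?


dT = 348 - 278 = 70 K
COP_carnot = T_cold / dT = 278 / 70
COP_carnot = 3.971

3.971


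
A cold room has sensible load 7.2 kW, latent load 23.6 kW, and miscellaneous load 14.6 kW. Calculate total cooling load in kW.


Q_total = Q_s + Q_l + Q_misc
Q_total = 7.2 + 23.6 + 14.6
Q_total = 45.4 kW

45.4


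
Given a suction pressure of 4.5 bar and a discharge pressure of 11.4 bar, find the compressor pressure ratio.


PR = P_high / P_low
PR = 11.4 / 4.5
PR = 2.533

2.533


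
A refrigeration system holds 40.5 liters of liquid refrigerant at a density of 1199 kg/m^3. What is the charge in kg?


Charge = V * rho / 1000
Charge = 40.5 * 1199 / 1000
Charge = 48.56 kg

48.56


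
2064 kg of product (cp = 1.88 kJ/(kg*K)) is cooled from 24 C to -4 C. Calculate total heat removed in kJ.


dT = 24 - (-4) = 28 K
Q = m * cp * dT = 2064 * 1.88 * 28
Q = 108649 kJ

108649


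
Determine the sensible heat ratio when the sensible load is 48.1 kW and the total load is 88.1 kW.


SHR = Q_sensible / Q_total
SHR = 48.1 / 88.1
SHR = 0.546

0.546


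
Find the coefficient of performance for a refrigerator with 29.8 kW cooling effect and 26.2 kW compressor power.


COP = Q_evap / W
COP = 29.8 / 26.2
COP = 1.137

1.137


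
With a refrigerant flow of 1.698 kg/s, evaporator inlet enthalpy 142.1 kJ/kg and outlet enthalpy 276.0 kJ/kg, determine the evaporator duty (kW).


dh = 276.0 - 142.1 = 133.9 kJ/kg
Q_evap = m_dot * dh = 1.698 * 133.9
Q_evap = 227.36 kW

227.36


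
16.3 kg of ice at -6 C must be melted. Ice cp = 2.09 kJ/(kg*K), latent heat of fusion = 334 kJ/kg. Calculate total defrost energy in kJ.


Sensible heat = cp * dT = 2.09 * 6 = 12.54 kJ/kg
Total per kg = 12.54 + 334 = 346.54 kJ/kg
Q = m * total = 16.3 * 346.54
Q = 5648.6 kJ

5648.6


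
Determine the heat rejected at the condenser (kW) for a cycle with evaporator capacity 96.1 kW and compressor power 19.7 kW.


Q_cond = Q_evap + W
Q_cond = 96.1 + 19.7
Q_cond = 115.8 kW

115.8


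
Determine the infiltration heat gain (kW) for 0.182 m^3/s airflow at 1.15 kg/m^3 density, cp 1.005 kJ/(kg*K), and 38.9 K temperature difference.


Q = V_dot * rho * cp * dT
Q = 0.182 * 1.15 * 1.005 * 38.9
Q = 8.182 kW

8.182


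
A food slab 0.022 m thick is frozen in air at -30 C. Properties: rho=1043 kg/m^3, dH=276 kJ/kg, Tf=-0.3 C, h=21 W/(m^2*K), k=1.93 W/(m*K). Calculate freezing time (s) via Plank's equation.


dT = -0.3 - (-30) = 29.7 K
term1 = a/(2h) = 0.022/(2*21) = 0.0005238095238
term2 = a^2/(8k) = 0.022^2/(8*1.93) = 0.00003134715026
t = rho*dH*1000/dT * (term1 + term2)
t = 1043*276*1000/29.7 * (0.0005238095238 + 0.00003134715026)
t = 5381 s

5381


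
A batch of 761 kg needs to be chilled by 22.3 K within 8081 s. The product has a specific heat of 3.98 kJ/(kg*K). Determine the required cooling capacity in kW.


Q = m * cp * dT / t
Q = 761 * 3.98 * 22.3 / 8081
Q = 8.358 kW

8.358


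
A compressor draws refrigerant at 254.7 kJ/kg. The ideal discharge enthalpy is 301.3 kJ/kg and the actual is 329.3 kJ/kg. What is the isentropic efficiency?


dh_ideal = 301.3 - 254.7 = 46.6 kJ/kg
dh_actual = 329.3 - 254.7 = 74.6 kJ/kg
eta_s = dh_ideal / dh_actual = 46.6 / 74.6
eta_s = 0.6247

0.6247


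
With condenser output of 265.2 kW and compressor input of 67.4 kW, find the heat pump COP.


COP_hp = Q_cond / W
COP_hp = 265.2 / 67.4
COP_hp = 3.935

3.935


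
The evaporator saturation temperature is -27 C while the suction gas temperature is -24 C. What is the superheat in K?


Superheat = T_suction - T_evap
Superheat = -24 - (-27)
Superheat = 3 K

3


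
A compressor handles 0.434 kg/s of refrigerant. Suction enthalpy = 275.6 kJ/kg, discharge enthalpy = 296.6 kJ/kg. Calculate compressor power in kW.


dh = 296.6 - 275.6 = 21.0 kJ/kg
W = m_dot * dh = 0.434 * 21.0 = 9.11 kW

9.11


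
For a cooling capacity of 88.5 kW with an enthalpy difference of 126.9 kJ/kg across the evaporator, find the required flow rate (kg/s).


m_dot = Q / dh
m_dot = 88.5 / 126.9
m_dot = 0.6974 kg/s

0.6974


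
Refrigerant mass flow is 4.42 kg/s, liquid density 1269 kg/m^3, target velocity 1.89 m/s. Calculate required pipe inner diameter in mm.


A = m_dot / (rho * v) = 4.42 / (1269 * 1.89) = 0.00184288758 m^2
d = sqrt(4*A/pi) * 1000
d = 48.4 mm

48.4


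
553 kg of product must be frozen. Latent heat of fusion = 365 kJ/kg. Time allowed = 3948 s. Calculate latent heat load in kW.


Q_lat = m * h_fg / t
Q_lat = 553 * 365 / 3948
Q_lat = 51.13 kW

51.13


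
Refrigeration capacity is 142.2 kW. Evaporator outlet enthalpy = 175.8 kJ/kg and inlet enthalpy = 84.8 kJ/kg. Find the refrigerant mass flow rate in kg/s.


dh = 175.8 - 84.8 = 91.0 kJ/kg
m_dot = Q / dh = 142.2 / 91.0 = 1.5626 kg/s

1.5626


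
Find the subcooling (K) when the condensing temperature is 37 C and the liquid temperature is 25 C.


Subcooling = T_cond - T_liquid
Subcooling = 37 - 25
Subcooling = 12 K

12


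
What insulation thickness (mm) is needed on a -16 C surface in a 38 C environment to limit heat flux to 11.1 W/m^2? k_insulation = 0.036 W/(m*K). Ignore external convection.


dT = 38 - (-16) = 54 K
thickness = k * dT / q_max * 1000
thickness = 0.036 * 54 / 11.1 * 1000
thickness = 175.1 mm

175.1


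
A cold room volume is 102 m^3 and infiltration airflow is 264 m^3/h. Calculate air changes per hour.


ACH = flow / volume
ACH = 264 / 102
ACH = 2.588

2.588


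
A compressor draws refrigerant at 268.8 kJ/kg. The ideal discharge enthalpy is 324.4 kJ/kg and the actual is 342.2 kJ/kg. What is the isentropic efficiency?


dh_ideal = 324.4 - 268.8 = 55.6 kJ/kg
dh_actual = 342.2 - 268.8 = 73.4 kJ/kg
eta_s = dh_ideal / dh_actual = 55.6 / 73.4
eta_s = 0.7575

0.7575


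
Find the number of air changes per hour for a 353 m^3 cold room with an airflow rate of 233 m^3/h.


ACH = flow / volume
ACH = 233 / 353
ACH = 0.66

0.66


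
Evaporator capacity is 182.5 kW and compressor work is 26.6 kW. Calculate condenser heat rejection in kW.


Q_cond = Q_evap + W
Q_cond = 182.5 + 26.6
Q_cond = 209.1 kW

209.1


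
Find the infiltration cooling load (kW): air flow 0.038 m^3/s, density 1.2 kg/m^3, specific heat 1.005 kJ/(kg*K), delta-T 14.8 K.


Q = V_dot * rho * cp * dT
Q = 0.038 * 1.2 * 1.005 * 14.8
Q = 0.678 kW

0.678


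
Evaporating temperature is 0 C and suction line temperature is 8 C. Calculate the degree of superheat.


Superheat = T_suction - T_evap
Superheat = 8 - (0)
Superheat = 8 K

8


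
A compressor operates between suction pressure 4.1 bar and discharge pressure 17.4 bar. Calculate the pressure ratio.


PR = P_high / P_low
PR = 17.4 / 4.1
PR = 4.244

4.244


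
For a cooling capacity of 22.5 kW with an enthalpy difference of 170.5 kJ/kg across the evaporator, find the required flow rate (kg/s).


m_dot = Q / dh
m_dot = 22.5 / 170.5
m_dot = 0.132 kg/s

0.132


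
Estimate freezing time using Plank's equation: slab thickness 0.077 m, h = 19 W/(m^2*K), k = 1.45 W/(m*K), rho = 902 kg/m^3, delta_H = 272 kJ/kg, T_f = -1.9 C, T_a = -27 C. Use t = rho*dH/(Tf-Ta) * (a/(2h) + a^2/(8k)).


dT = -1.9 - (-27) = 25.1 K
term1 = a/(2h) = 0.077/(2*19) = 0.002026315789
term2 = a^2/(8k) = 0.077^2/(8*1.45) = 0.0005111206897
t = rho*dH*1000/dT * (term1 + term2)
t = 902*272*1000/25.1 * (0.002026315789 + 0.0005111206897)
t = 24803 s

24803


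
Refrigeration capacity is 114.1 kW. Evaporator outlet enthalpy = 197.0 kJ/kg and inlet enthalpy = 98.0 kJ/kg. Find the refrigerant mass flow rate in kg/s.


dh = 197.0 - 98.0 = 99.0 kJ/kg
m_dot = Q / dh = 114.1 / 99.0 = 1.1525 kg/s

1.1525


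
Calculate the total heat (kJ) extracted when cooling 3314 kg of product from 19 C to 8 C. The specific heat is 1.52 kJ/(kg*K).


dT = 19 - (8) = 11 K
Q = m * cp * dT = 3314 * 1.52 * 11
Q = 55410 kJ

55410


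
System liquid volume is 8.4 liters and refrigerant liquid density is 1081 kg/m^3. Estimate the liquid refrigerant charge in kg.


Charge = V * rho / 1000
Charge = 8.4 * 1081 / 1000
Charge = 9.08 kg

9.08


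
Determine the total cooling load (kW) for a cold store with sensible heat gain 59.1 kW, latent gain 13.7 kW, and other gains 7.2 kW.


Q_total = Q_s + Q_l + Q_misc
Q_total = 59.1 + 13.7 + 7.2
Q_total = 80.0 kW

80.0


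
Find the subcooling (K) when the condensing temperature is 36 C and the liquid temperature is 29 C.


Subcooling = T_cond - T_liquid
Subcooling = 36 - 29
Subcooling = 7 K

7


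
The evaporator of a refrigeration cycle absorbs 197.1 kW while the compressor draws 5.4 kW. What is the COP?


COP = Q_evap / W
COP = 197.1 / 5.4
COP = 36.5

36.5


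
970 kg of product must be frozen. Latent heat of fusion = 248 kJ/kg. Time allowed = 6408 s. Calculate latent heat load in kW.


Q_lat = m * h_fg / t
Q_lat = 970 * 248 / 6408
Q_lat = 37.54 kW

37.54


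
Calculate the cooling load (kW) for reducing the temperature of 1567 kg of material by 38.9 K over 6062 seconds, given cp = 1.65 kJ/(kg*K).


Q = m * cp * dT / t
Q = 1567 * 1.65 * 38.9 / 6062
Q = 16.592 kW

16.592


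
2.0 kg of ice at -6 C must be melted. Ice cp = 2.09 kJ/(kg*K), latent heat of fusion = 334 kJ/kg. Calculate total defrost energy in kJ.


Sensible heat = cp * dT = 2.09 * 6 = 12.54 kJ/kg
Total per kg = 12.54 + 334 = 346.54 kJ/kg
Q = m * total = 2.0 * 346.54
Q = 693.1 kJ

693.1


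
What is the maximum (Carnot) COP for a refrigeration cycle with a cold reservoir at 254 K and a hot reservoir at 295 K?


dT = 295 - 254 = 41 K
COP_carnot = T_cold / dT = 254 / 41
COP_carnot = 6.195

6.195


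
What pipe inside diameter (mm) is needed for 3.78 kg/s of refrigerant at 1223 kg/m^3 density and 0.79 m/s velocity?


A = m_dot / (rho * v) = 3.78 / (1223 * 0.79) = 0.003912354969 m^2
d = sqrt(4*A/pi) * 1000
d = 70.6 mm

70.6


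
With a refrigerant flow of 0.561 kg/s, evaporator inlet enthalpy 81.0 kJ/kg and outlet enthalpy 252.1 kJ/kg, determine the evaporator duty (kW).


dh = 252.1 - 81.0 = 171.1 kJ/kg
Q_evap = m_dot * dh = 0.561 * 171.1
Q_evap = 95.99 kW

95.99


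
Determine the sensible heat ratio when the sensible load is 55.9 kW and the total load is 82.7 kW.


SHR = Q_sensible / Q_total
SHR = 55.9 / 82.7
SHR = 0.676

0.676


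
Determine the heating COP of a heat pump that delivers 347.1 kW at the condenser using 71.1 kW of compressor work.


COP_hp = Q_cond / W
COP_hp = 347.1 / 71.1
COP_hp = 4.882

4.882


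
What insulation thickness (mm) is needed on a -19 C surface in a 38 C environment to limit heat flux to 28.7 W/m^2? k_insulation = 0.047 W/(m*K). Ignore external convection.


dT = 38 - (-19) = 57 K
thickness = k * dT / q_max * 1000
thickness = 0.047 * 57 / 28.7 * 1000
thickness = 93.3 mm

93.3


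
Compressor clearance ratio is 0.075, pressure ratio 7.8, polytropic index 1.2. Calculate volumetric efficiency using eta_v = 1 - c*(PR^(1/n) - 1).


PR^(1/n) = 7.8^(1/1.2) = 5.53875518
eta_v = 1 - 0.075 * (5.53875518 - 1)
eta_v = 0.6596

0.6596


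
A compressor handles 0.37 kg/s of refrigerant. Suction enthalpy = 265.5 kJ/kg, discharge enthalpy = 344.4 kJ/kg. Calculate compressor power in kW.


dh = 344.4 - 265.5 = 78.9 kJ/kg
W = m_dot * dh = 0.37 * 78.9 = 29.19 kW

29.19


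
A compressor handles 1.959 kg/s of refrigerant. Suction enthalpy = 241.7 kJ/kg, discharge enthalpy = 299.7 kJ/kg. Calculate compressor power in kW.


dh = 299.7 - 241.7 = 58.0 kJ/kg
W = m_dot * dh = 1.959 * 58.0 = 113.62 kW

113.62


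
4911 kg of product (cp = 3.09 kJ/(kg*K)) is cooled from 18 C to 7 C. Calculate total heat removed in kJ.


dT = 18 - (7) = 11 K
Q = m * cp * dT = 4911 * 3.09 * 11
Q = 166925 kJ

166925


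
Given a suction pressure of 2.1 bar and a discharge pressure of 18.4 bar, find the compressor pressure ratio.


PR = P_high / P_low
PR = 18.4 / 2.1
PR = 8.762

8.762


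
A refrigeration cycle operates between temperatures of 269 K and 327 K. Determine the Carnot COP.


dT = 327 - 269 = 58 K
COP_carnot = T_cold / dT = 269 / 58
COP_carnot = 4.638

4.638


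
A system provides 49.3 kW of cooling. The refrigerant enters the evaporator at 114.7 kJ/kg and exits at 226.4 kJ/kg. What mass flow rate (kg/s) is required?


dh = 226.4 - 114.7 = 111.7 kJ/kg
m_dot = Q / dh = 49.3 / 111.7 = 0.4414 kg/s

0.4414


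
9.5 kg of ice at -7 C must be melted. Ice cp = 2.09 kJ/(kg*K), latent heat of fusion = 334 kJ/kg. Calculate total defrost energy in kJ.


Sensible heat = cp * dT = 2.09 * 7 = 14.63 kJ/kg
Total per kg = 14.63 + 334 = 348.63 kJ/kg
Q = m * total = 9.5 * 348.63
Q = 3312.0 kJ

3312.0


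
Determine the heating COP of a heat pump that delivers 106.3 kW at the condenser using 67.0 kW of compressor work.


COP_hp = Q_cond / W
COP_hp = 106.3 / 67.0
COP_hp = 1.587

1.587


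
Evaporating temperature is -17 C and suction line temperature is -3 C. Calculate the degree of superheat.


Superheat = T_suction - T_evap
Superheat = -3 - (-17)
Superheat = 14 K

14


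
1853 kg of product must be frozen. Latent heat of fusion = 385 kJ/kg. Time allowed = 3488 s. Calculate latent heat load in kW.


Q_lat = m * h_fg / t
Q_lat = 1853 * 385 / 3488
Q_lat = 204.53 kW

204.53


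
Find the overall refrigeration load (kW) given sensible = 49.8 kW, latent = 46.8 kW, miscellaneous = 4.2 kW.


Q_total = Q_s + Q_l + Q_misc
Q_total = 49.8 + 46.8 + 4.2
Q_total = 100.8 kW

100.8


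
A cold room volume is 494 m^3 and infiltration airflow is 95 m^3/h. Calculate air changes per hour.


ACH = flow / volume
ACH = 95 / 494
ACH = 0.192

0.192


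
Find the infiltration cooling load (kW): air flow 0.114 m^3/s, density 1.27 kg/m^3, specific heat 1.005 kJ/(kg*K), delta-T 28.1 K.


Q = V_dot * rho * cp * dT
Q = 0.114 * 1.27 * 1.005 * 28.1
Q = 4.089 kW

4.089


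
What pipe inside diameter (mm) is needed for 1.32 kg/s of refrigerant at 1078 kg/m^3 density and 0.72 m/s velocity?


A = m_dot / (rho * v) = 1.32 / (1078 * 0.72) = 0.001700680272 m^2
d = sqrt(4*A/pi) * 1000
d = 46.5 mm

46.5


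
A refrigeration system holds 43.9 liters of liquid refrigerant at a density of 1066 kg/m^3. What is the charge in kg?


Charge = V * rho / 1000
Charge = 43.9 * 1066 / 1000
Charge = 46.8 kg

46.8


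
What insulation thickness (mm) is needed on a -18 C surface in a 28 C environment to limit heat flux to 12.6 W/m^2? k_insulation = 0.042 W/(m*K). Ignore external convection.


dT = 28 - (-18) = 46 K
thickness = k * dT / q_max * 1000
thickness = 0.042 * 46 / 12.6 * 1000
thickness = 153.3 mm

153.3


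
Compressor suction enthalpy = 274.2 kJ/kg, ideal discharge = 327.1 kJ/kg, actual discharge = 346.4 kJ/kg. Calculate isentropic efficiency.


dh_ideal = 327.1 - 274.2 = 52.9 kJ/kg
dh_actual = 346.4 - 274.2 = 72.2 kJ/kg
eta_s = dh_ideal / dh_actual = 52.9 / 72.2
eta_s = 0.7327

0.7327


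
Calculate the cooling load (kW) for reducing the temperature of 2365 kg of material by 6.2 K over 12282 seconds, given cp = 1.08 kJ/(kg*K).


Q = m * cp * dT / t
Q = 2365 * 1.08 * 6.2 / 12282
Q = 1.289 kW

1.289


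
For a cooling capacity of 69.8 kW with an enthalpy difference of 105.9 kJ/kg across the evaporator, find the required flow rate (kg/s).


m_dot = Q / dh
m_dot = 69.8 / 105.9
m_dot = 0.6591 kg/s

0.6591


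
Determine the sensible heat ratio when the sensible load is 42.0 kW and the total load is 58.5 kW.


SHR = Q_sensible / Q_total
SHR = 42.0 / 58.5
SHR = 0.718

0.718


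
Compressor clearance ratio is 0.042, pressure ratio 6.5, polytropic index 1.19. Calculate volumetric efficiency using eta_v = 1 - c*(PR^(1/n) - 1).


PR^(1/n) = 6.5^(1/1.19) = 4.82081502
eta_v = 1 - 0.042 * (4.82081502 - 1)
eta_v = 0.8395

0.8395


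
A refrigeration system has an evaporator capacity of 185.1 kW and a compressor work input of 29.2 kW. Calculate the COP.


COP = Q_evap / W
COP = 185.1 / 29.2
COP = 6.339

6.339


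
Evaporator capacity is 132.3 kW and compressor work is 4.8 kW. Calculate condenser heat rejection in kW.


Q_cond = Q_evap + W
Q_cond = 132.3 + 4.8
Q_cond = 137.1 kW

137.1


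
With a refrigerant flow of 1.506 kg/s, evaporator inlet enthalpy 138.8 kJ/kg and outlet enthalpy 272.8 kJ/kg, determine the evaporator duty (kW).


dh = 272.8 - 138.8 = 134.0 kJ/kg
Q_evap = m_dot * dh = 1.506 * 134.0
Q_evap = 201.8 kW

201.8


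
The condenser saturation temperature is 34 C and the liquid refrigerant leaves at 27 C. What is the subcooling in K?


Subcooling = T_cond - T_liquid
Subcooling = 34 - 27
Subcooling = 7 K

7


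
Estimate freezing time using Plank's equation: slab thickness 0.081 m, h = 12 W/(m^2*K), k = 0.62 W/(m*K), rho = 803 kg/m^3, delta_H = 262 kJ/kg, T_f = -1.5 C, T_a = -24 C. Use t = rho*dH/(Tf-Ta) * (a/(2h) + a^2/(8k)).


dT = -1.5 - (-24) = 22.5 K
term1 = a/(2h) = 0.081/(2*12) = 0.003375
term2 = a^2/(8k) = 0.081^2/(8*0.62) = 0.001322782258
t = rho*dH*1000/dT * (term1 + term2)
t = 803*262*1000/22.5 * (0.003375 + 0.001322782258)
t = 43927 s

43927


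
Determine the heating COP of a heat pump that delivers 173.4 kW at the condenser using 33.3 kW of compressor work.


COP_hp = Q_cond / W
COP_hp = 173.4 / 33.3
COP_hp = 5.207

5.207


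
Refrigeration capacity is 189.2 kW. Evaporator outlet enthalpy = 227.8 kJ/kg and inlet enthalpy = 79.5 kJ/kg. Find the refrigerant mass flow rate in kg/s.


dh = 227.8 - 79.5 = 148.3 kJ/kg
m_dot = Q / dh = 189.2 / 148.3 = 1.2758 kg/s

1.2758


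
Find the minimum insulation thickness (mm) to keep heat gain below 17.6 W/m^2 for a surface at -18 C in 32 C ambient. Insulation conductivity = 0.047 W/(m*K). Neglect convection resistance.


dT = 32 - (-18) = 50 K
thickness = k * dT / q_max * 1000
thickness = 0.047 * 50 / 17.6 * 1000
thickness = 133.5 mm

133.5


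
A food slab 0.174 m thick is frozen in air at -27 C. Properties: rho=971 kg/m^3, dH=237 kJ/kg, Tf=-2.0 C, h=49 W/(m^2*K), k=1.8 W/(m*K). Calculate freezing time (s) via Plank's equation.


dT = -2.0 - (-27) = 25.0 K
term1 = a/(2h) = 0.174/(2*49) = 0.001775510204
term2 = a^2/(8k) = 0.174^2/(8*1.8) = 0.0021025
t = rho*dH*1000/dT * (term1 + term2)
t = 971*237*1000/25.0 * (0.001775510204 + 0.0021025)
t = 35697 s

35697


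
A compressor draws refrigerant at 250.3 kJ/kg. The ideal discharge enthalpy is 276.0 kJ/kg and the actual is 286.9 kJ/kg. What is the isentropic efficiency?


dh_ideal = 276.0 - 250.3 = 25.7 kJ/kg
dh_actual = 286.9 - 250.3 = 36.6 kJ/kg
eta_s = dh_ideal / dh_actual = 25.7 / 36.6
eta_s = 0.7022

0.7022


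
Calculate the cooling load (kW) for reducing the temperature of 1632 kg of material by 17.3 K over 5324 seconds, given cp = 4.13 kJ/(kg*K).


Q = m * cp * dT / t
Q = 1632 * 4.13 * 17.3 / 5324
Q = 21.902 kW

21.902


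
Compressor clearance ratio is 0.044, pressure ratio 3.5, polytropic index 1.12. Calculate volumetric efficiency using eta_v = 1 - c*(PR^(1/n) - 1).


PR^(1/n) = 3.5^(1/1.12) = 3.06037778
eta_v = 1 - 0.044 * (3.06037778 - 1)
eta_v = 0.9093

0.9093


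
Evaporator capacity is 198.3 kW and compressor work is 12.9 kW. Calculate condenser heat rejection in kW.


Q_cond = Q_evap + W
Q_cond = 198.3 + 12.9
Q_cond = 211.2 kW

211.2


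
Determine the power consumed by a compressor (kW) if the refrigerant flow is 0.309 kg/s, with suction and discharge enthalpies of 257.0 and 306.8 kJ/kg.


dh = 306.8 - 257.0 = 49.8 kJ/kg
W = m_dot * dh = 0.309 * 49.8 = 15.39 kW

15.39


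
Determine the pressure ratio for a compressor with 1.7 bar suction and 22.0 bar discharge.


PR = P_high / P_low
PR = 22.0 / 1.7
PR = 12.941

12.941


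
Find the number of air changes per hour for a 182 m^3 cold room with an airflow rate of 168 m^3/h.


ACH = flow / volume
ACH = 168 / 182
ACH = 0.923

0.923


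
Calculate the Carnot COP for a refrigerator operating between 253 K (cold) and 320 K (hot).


dT = 320 - 253 = 67 K
COP_carnot = T_cold / dT = 253 / 67
COP_carnot = 3.776

3.776


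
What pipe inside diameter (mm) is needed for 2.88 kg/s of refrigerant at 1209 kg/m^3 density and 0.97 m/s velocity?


A = m_dot / (rho * v) = 2.88 / (1209 * 0.97) = 0.002455808242 m^2
d = sqrt(4*A/pi) * 1000
d = 55.9 mm

55.9


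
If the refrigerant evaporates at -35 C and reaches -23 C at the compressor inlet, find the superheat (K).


Superheat = T_suction - T_evap
Superheat = -23 - (-35)
Superheat = 12 K

12


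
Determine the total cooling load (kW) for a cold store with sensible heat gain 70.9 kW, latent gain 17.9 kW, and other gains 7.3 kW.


Q_total = Q_s + Q_l + Q_misc
Q_total = 70.9 + 17.9 + 7.3
Q_total = 96.1 kW

96.1


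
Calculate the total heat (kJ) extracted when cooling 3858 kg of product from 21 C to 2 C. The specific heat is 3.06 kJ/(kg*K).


dT = 21 - (2) = 19 K
Q = m * cp * dT = 3858 * 3.06 * 19
Q = 224304 kJ

224304


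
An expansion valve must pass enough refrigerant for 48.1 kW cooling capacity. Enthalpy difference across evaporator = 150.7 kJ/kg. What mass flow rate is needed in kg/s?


m_dot = Q / dh
m_dot = 48.1 / 150.7
m_dot = 0.3192 kg/s

0.3192


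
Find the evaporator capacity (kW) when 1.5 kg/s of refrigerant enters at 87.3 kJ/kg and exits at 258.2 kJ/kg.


dh = 258.2 - 87.3 = 170.9 kJ/kg
Q_evap = m_dot * dh = 1.5 * 170.9
Q_evap = 256.35 kW

256.35


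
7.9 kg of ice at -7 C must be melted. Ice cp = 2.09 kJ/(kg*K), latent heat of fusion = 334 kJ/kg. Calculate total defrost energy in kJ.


Sensible heat = cp * dT = 2.09 * 7 = 14.63 kJ/kg
Total per kg = 14.63 + 334 = 348.63 kJ/kg
Q = m * total = 7.9 * 348.63
Q = 2754.2 kJ

2754.2


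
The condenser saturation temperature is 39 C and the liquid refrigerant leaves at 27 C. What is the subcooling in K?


Subcooling = T_cond - T_liquid
Subcooling = 39 - 27
Subcooling = 12 K

12


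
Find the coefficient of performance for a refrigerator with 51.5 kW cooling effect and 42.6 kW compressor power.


COP = Q_evap / W
COP = 51.5 / 42.6
COP = 1.209

1.209


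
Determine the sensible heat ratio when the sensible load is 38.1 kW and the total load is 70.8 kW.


SHR = Q_sensible / Q_total
SHR = 38.1 / 70.8
SHR = 0.538

0.538


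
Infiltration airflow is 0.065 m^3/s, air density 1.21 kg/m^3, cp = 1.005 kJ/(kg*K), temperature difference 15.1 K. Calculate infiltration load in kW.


Q = V_dot * rho * cp * dT
Q = 0.065 * 1.21 * 1.005 * 15.1
Q = 1.194 kW

1.194


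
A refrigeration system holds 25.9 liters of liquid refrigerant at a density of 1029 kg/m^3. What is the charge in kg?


Charge = V * rho / 1000
Charge = 25.9 * 1029 / 1000
Charge = 26.65 kg

26.65


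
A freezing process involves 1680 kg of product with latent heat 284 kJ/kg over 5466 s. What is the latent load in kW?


Q_lat = m * h_fg / t
Q_lat = 1680 * 284 / 5466
Q_lat = 87.29 kW

87.29


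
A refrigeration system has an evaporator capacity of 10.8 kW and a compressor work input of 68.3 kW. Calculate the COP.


COP = Q_evap / W
COP = 10.8 / 68.3
COP = 0.158

0.158


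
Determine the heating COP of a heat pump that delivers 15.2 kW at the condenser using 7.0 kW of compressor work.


COP_hp = Q_cond / W
COP_hp = 15.2 / 7.0
COP_hp = 2.171

2.171


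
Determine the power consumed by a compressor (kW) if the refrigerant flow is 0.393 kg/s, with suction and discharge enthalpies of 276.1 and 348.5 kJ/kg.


dh = 348.5 - 276.1 = 72.4 kJ/kg
W = m_dot * dh = 0.393 * 72.4 = 28.45 kW

28.45


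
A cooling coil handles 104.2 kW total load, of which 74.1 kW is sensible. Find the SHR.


SHR = Q_sensible / Q_total
SHR = 74.1 / 104.2
SHR = 0.711

0.711


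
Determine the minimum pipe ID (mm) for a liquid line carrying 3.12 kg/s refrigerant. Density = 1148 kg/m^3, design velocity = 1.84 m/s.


A = m_dot / (rho * v) = 3.12 / (1148 * 1.84) = 0.001477048932 m^2
d = sqrt(4*A/pi) * 1000
d = 43.4 mm

43.4


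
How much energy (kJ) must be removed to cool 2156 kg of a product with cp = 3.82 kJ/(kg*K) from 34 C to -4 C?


dT = 34 - (-4) = 38 K
Q = m * cp * dT = 2156 * 3.82 * 38
Q = 312965 kJ

312965


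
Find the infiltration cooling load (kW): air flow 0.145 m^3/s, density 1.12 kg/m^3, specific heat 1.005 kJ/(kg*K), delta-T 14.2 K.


Q = V_dot * rho * cp * dT
Q = 0.145 * 1.12 * 1.005 * 14.2
Q = 2.318 kW

2.318


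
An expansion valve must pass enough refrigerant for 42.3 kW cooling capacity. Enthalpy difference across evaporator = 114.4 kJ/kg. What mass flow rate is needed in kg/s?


m_dot = Q / dh
m_dot = 42.3 / 114.4
m_dot = 0.3698 kg/s

0.3698


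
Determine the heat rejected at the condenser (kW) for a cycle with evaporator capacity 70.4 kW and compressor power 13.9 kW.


Q_cond = Q_evap + W
Q_cond = 70.4 + 13.9
Q_cond = 84.3 kW

84.3


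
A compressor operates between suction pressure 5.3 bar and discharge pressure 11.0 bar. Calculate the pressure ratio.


PR = P_high / P_low
PR = 11.0 / 5.3
PR = 2.075

2.075


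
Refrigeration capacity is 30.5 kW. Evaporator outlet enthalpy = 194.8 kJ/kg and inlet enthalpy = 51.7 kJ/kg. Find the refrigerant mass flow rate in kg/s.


dh = 194.8 - 51.7 = 143.1 kJ/kg
m_dot = Q / dh = 30.5 / 143.1 = 0.2131 kg/s

0.2131


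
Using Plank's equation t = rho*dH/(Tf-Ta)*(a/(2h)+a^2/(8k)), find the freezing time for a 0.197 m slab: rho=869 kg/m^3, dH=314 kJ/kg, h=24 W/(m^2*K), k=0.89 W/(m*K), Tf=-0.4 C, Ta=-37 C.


dT = -0.4 - (-37) = 36.6 K
term1 = a/(2h) = 0.197/(2*24) = 0.004104166667
term2 = a^2/(8k) = 0.197^2/(8*0.89) = 0.005450702247
t = rho*dH*1000/dT * (term1 + term2)
t = 869*314*1000/36.6 * (0.004104166667 + 0.005450702247)
t = 71235 s

71235


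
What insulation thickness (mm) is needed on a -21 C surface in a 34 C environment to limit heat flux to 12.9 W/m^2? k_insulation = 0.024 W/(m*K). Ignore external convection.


dT = 34 - (-21) = 55 K
thickness = k * dT / q_max * 1000
thickness = 0.024 * 55 / 12.9 * 1000
thickness = 102.3 mm

102.3


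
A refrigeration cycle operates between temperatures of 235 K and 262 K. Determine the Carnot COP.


dT = 262 - 235 = 27 K
COP_carnot = T_cold / dT = 235 / 27
COP_carnot = 8.704

8.704


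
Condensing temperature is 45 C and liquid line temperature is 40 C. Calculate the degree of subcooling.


Subcooling = T_cond - T_liquid
Subcooling = 45 - 40
Subcooling = 5 K

5


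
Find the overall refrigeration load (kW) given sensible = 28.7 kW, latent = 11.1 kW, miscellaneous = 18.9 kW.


Q_total = Q_s + Q_l + Q_misc
Q_total = 28.7 + 11.1 + 18.9
Q_total = 58.7 kW

58.7


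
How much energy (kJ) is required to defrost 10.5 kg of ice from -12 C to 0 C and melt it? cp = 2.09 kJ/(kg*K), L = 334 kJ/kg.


Sensible heat = cp * dT = 2.09 * 12 = 25.08 kJ/kg
Total per kg = 25.08 + 334 = 359.08 kJ/kg
Q = m * total = 10.5 * 359.08
Q = 3770.3 kJ

3770.3


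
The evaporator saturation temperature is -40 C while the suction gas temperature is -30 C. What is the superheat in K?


Superheat = T_suction - T_evap
Superheat = -30 - (-40)
Superheat = 10 K

10


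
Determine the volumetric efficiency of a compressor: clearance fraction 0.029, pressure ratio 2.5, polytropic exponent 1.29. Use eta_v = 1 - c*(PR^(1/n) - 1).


PR^(1/n) = 2.5^(1/1.29) = 2.03460743
eta_v = 1 - 0.029 * (2.03460743 - 1)
eta_v = 0.97

0.97


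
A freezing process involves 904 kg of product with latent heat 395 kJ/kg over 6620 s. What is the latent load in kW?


Q_lat = m * h_fg / t
Q_lat = 904 * 395 / 6620
Q_lat = 53.94 kW

53.94


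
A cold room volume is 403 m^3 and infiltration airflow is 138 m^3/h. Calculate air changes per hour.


ACH = flow / volume
ACH = 138 / 403
ACH = 0.342

0.342


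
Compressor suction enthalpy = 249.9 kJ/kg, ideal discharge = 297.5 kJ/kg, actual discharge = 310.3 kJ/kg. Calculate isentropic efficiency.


dh_ideal = 297.5 - 249.9 = 47.6 kJ/kg
dh_actual = 310.3 - 249.9 = 60.4 kJ/kg
eta_s = dh_ideal / dh_actual = 47.6 / 60.4
eta_s = 0.7881

0.7881


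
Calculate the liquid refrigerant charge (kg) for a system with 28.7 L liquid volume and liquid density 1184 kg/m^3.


Charge = V * rho / 1000
Charge = 28.7 * 1184 / 1000
Charge = 33.98 kg

33.98


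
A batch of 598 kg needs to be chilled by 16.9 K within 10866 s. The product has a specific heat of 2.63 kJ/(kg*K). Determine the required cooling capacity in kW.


Q = m * cp * dT / t
Q = 598 * 2.63 * 16.9 / 10866
Q = 2.446 kW

2.446


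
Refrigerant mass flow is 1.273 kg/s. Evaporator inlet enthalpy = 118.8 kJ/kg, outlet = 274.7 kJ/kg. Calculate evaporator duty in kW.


dh = 274.7 - 118.8 = 155.9 kJ/kg
Q_evap = m_dot * dh = 1.273 * 155.9
Q_evap = 198.46 kW

198.46


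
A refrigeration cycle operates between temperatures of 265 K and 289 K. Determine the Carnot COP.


dT = 289 - 265 = 24 K
COP_carnot = T_cold / dT = 265 / 24
COP_carnot = 11.042

11.042


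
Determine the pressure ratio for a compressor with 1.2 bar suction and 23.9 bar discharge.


PR = P_high / P_low
PR = 23.9 / 1.2
PR = 19.917

19.917


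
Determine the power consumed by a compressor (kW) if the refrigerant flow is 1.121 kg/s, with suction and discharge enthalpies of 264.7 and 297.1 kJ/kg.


dh = 297.1 - 264.7 = 32.4 kJ/kg
W = m_dot * dh = 1.121 * 32.4 = 36.32 kW

36.32


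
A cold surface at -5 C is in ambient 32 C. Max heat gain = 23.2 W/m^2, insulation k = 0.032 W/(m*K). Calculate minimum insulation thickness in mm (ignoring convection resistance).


dT = 32 - (-5) = 37 K
thickness = k * dT / q_max * 1000
thickness = 0.032 * 37 / 23.2 * 1000
thickness = 51.0 mm

51.0


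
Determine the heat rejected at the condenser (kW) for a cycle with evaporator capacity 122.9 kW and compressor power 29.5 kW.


Q_cond = Q_evap + W
Q_cond = 122.9 + 29.5
Q_cond = 152.4 kW

152.4


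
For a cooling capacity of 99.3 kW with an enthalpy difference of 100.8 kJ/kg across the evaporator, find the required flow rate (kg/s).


m_dot = Q / dh
m_dot = 99.3 / 100.8
m_dot = 0.9851 kg/s

0.9851


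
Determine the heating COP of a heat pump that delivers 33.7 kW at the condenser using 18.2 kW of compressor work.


COP_hp = Q_cond / W
COP_hp = 33.7 / 18.2
COP_hp = 1.852

1.852


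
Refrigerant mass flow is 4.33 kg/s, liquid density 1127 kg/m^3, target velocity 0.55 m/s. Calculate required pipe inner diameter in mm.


A = m_dot / (rho * v) = 4.33 / (1127 * 0.55) = 0.006985561023 m^2
d = sqrt(4*A/pi) * 1000
d = 94.3 mm

94.3


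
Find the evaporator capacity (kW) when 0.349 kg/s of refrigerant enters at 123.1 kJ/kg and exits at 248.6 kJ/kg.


dh = 248.6 - 123.1 = 125.5 kJ/kg
Q_evap = m_dot * dh = 0.349 * 125.5
Q_evap = 43.8 kW

43.8


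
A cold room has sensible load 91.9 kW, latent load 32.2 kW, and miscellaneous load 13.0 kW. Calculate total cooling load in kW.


Q_total = Q_s + Q_l + Q_misc
Q_total = 91.9 + 32.2 + 13.0
Q_total = 137.1 kW

137.1


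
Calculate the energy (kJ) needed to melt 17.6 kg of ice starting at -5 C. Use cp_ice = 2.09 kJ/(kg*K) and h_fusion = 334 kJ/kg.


Sensible heat = cp * dT = 2.09 * 5 = 10.45 kJ/kg
Total per kg = 10.45 + 334 = 344.45 kJ/kg
Q = m * total = 17.6 * 344.45
Q = 6062.3 kJ

6062.3


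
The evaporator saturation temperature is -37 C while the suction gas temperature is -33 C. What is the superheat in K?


Superheat = T_suction - T_evap
Superheat = -33 - (-37)
Superheat = 4 K

4


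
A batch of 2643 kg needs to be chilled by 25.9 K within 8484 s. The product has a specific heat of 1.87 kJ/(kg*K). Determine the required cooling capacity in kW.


Q = m * cp * dT / t
Q = 2643 * 1.87 * 25.9 / 8484
Q = 15.088 kW

15.088


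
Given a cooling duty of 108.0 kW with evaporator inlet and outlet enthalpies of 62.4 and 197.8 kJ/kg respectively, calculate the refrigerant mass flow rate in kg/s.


dh = 197.8 - 62.4 = 135.4 kJ/kg
m_dot = Q / dh = 108.0 / 135.4 = 0.7976 kg/s

0.7976


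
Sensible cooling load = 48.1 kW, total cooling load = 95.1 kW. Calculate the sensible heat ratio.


SHR = Q_sensible / Q_total
SHR = 48.1 / 95.1
SHR = 0.506

0.506


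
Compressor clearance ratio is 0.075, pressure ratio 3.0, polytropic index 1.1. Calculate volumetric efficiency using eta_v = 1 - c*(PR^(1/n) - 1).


PR^(1/n) = 3.0^(1/1.1) = 2.71485473
eta_v = 1 - 0.075 * (2.71485473 - 1)
eta_v = 0.8714

0.8714


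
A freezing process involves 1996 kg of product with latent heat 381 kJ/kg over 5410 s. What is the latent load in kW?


Q_lat = m * h_fg / t
Q_lat = 1996 * 381 / 5410
Q_lat = 140.57 kW

140.57


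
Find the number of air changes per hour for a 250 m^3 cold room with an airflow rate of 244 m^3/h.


ACH = flow / volume
ACH = 244 / 250
ACH = 0.976

0.976


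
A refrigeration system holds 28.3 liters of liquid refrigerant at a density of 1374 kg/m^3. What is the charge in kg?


Charge = V * rho / 1000
Charge = 28.3 * 1374 / 1000
Charge = 38.88 kg

38.88


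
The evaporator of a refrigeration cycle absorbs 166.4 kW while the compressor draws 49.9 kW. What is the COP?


COP = Q_evap / W
COP = 166.4 / 49.9
COP = 3.335

3.335


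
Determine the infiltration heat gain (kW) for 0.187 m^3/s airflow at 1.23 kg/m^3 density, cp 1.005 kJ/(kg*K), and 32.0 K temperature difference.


Q = V_dot * rho * cp * dT
Q = 0.187 * 1.23 * 1.005 * 32.0
Q = 7.397 kW

7.397


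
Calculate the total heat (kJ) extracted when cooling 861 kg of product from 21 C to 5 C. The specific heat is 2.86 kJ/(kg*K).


dT = 21 - (5) = 16 K
Q = m * cp * dT = 861 * 2.86 * 16
Q = 39399 kJ

39399


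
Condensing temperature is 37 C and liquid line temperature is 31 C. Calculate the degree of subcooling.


Subcooling = T_cond - T_liquid
Subcooling = 37 - 31
Subcooling = 6 K

6


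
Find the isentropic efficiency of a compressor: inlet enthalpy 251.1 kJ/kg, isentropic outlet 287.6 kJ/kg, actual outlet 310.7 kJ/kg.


dh_ideal = 287.6 - 251.1 = 36.5 kJ/kg
dh_actual = 310.7 - 251.1 = 59.6 kJ/kg
eta_s = dh_ideal / dh_actual = 36.5 / 59.6
eta_s = 0.6124

0.6124


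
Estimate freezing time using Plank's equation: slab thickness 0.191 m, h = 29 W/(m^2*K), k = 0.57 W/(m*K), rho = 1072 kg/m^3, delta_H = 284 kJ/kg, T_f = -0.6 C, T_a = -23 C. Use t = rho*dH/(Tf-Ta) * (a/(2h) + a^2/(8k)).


dT = -0.6 - (-23) = 22.4 K
term1 = a/(2h) = 0.191/(2*29) = 0.003293103448
term2 = a^2/(8k) = 0.191^2/(8*0.57) = 0.008000219298
t = rho*dH*1000/dT * (term1 + term2)
t = 1072*284*1000/22.4 * (0.003293103448 + 0.008000219298)
t = 153492 s

153492


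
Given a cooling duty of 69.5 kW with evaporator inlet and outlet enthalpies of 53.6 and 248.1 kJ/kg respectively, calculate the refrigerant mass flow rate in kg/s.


dh = 248.1 - 53.6 = 194.5 kJ/kg
m_dot = Q / dh = 69.5 / 194.5 = 0.3573 kg/s

0.3573


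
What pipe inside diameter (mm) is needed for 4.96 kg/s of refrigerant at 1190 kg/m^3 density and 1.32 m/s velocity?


A = m_dot / (rho * v) = 4.96 / (1190 * 1.32) = 0.003157626687 m^2
d = sqrt(4*A/pi) * 1000
d = 63.4 mm

63.4


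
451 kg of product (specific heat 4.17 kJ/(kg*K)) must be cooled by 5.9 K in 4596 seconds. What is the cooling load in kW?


Q = m * cp * dT / t
Q = 451 * 4.17 * 5.9 / 4596
Q = 2.414 kW

2.414


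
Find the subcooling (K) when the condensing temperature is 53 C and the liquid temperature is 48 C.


Subcooling = T_cond - T_liquid
Subcooling = 53 - 48
Subcooling = 5 K

5


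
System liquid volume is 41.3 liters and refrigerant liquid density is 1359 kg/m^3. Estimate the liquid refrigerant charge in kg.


Charge = V * rho / 1000
Charge = 41.3 * 1359 / 1000
Charge = 56.13 kg

56.13


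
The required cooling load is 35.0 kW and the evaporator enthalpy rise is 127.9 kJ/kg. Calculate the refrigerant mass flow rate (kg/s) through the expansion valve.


m_dot = Q / dh
m_dot = 35.0 / 127.9
m_dot = 0.2737 kg/s

0.2737


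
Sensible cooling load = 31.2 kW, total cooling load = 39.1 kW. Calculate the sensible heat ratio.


SHR = Q_sensible / Q_total
SHR = 31.2 / 39.1
SHR = 0.798

0.798


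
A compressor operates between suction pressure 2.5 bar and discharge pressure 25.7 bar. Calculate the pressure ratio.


PR = P_high / P_low
PR = 25.7 / 2.5
PR = 10.28

10.28


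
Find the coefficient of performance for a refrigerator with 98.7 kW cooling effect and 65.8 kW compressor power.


COP = Q_evap / W
COP = 98.7 / 65.8
COP = 1.5

1.5


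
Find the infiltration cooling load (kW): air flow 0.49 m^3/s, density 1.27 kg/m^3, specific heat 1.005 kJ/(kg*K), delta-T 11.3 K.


Q = V_dot * rho * cp * dT
Q = 0.49 * 1.27 * 1.005 * 11.3
Q = 7.067 kW

7.067


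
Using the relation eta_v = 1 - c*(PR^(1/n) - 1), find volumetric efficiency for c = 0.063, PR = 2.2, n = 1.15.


PR^(1/n) = 2.2^(1/1.15) = 1.98499242
eta_v = 1 - 0.063 * (1.98499242 - 1)
eta_v = 0.9379

0.9379


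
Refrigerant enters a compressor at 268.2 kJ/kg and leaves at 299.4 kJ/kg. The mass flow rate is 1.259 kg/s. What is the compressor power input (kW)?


dh = 299.4 - 268.2 = 31.2 kJ/kg
W = m_dot * dh = 1.259 * 31.2 = 39.28 kW

39.28


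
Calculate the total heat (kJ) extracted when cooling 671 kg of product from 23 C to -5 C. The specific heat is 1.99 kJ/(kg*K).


dT = 23 - (-5) = 28 K
Q = m * cp * dT = 671 * 1.99 * 28
Q = 37388 kJ

37388


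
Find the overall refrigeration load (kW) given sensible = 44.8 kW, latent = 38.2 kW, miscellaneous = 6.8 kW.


Q_total = Q_s + Q_l + Q_misc
Q_total = 44.8 + 38.2 + 6.8
Q_total = 89.8 kW

89.8


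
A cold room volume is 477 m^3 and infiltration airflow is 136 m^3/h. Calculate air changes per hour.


ACH = flow / volume
ACH = 136 / 477
ACH = 0.285

0.285


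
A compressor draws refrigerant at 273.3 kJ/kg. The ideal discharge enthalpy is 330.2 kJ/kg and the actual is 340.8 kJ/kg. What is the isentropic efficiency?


dh_ideal = 330.2 - 273.3 = 56.9 kJ/kg
dh_actual = 340.8 - 273.3 = 67.5 kJ/kg
eta_s = dh_ideal / dh_actual = 56.9 / 67.5
eta_s = 0.843

0.843


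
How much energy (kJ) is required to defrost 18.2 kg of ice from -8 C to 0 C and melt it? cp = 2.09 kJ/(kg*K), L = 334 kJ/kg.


Sensible heat = cp * dT = 2.09 * 8 = 16.72 kJ/kg
Total per kg = 16.72 + 334 = 350.72 kJ/kg
Q = m * total = 18.2 * 350.72
Q = 6383.1 kJ

6383.1


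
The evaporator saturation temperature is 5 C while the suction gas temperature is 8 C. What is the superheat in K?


Superheat = T_suction - T_evap
Superheat = 8 - (5)
Superheat = 3 K

3


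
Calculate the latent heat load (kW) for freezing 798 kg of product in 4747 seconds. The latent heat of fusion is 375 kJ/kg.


Q_lat = m * h_fg / t
Q_lat = 798 * 375 / 4747
Q_lat = 63.04 kW

63.04


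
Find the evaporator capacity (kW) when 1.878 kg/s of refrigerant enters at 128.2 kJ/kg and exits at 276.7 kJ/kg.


dh = 276.7 - 128.2 = 148.5 kJ/kg
Q_evap = m_dot * dh = 1.878 * 148.5
Q_evap = 278.88 kW

278.88


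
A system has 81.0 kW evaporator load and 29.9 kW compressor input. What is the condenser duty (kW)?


Q_cond = Q_evap + W
Q_cond = 81.0 + 29.9
Q_cond = 110.9 kW

110.9


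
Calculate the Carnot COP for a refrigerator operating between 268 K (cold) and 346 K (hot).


dT = 346 - 268 = 78 K
COP_carnot = T_cold / dT = 268 / 78
COP_carnot = 3.436

3.436


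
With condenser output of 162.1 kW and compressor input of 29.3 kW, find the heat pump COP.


COP_hp = Q_cond / W
COP_hp = 162.1 / 29.3
COP_hp = 5.532

5.532


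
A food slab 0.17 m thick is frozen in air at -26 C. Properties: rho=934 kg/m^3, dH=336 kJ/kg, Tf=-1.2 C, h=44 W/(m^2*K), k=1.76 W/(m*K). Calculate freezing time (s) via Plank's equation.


dT = -1.2 - (-26) = 24.8 K
term1 = a/(2h) = 0.17/(2*44) = 0.001931818182
term2 = a^2/(8k) = 0.17^2/(8*1.76) = 0.002052556818
t = rho*dH*1000/dT * (term1 + term2)
t = 934*336*1000/24.8 * (0.001931818182 + 0.002052556818)
t = 50419 s

50419
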